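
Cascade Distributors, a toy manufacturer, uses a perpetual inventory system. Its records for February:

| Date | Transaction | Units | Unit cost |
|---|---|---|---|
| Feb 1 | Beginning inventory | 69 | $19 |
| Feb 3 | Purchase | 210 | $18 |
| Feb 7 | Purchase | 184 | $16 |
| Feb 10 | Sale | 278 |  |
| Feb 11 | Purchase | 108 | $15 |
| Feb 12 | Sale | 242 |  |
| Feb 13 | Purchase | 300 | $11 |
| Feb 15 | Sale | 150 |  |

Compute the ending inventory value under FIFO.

Ending inventory = $2,211

Feb 10, 278 sold [FIFO — oldest first]: 69 @ $19 + 209 @ $18 = $5,073
Feb 12, 242 sold [FIFO — oldest first]: 1 @ $18 + 184 @ $16 + 57 @ $15 = $3,817
Feb 15, 150 sold [FIFO — oldest first]: 51 @ $15 + 99 @ $11 = $1,854
Total COGS = $5,073 + $3,817 + $1,854 = $10,744
Ending inventory: 201 @ $11 = $2,211
Check: goods available $12,955 = COGS $10,744 + ending $2,211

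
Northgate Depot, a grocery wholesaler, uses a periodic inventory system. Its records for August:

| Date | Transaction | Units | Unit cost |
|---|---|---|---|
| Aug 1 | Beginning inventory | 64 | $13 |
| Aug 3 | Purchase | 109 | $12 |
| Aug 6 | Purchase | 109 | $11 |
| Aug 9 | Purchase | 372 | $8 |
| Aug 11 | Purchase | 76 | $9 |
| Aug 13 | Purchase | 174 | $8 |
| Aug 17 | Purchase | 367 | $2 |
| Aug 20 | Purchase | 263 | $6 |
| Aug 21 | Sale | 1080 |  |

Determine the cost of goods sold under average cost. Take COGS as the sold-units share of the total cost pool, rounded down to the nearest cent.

Aug 21, sell 1080: 1080/1534 × $10,703.00 → $7,535.35
Ending inventory (cost pool remaining) = $3,167.65

COGS = $7,535.35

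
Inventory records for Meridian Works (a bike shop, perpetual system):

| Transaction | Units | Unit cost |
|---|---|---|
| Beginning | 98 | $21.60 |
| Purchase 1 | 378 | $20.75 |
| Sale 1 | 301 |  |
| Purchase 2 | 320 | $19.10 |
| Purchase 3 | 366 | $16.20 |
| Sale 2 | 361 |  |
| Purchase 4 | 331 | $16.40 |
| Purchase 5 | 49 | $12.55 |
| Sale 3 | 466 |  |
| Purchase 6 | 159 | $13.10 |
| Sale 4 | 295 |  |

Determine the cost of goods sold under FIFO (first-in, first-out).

COGS = $26,281.90

Sale 1 (301) [FIFO — oldest first]: 98 @ $21.60 + 203 @ $20.75 = $6,329.05
Sale 2 (361) [FIFO — oldest first]: 175 @ $20.75 + 186 @ $19.10 = $7,183.85
Sale 3 (466) [FIFO — oldest first]: 134 @ $19.10 + 332 @ $16.20 = $7,937.80
Sale 4 (295) [FIFO — oldest first]: 34 @ $16.20 + 261 @ $16.40 = $4,831.20
Total COGS = $6,329.05 + $7,183.85 + $7,937.80 + $4,831.20 = $26,281.90
Ending inventory: 70 @ $16.40 + 49 @ $12.55 + 159 @ $13.10 = $3,845.85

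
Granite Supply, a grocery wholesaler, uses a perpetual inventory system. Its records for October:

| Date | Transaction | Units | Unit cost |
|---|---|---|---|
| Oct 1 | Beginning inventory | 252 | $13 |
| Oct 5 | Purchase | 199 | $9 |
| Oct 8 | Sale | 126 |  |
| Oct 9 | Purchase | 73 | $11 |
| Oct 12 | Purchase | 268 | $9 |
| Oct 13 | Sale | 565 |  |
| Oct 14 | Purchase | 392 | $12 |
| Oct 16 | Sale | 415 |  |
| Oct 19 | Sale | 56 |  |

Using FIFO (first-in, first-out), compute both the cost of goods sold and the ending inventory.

COGS = $12,722; ending inventory = $264

Oct 8, 126 sold [FIFO — oldest first]: 126 @ $13 = $1,638
Oct 13, 565 sold [FIFO — oldest first]: 126 @ $13 + 199 @ $9 + 73 @ $11 + 167 @ $9 = $5,735
Oct 16, 415 sold [FIFO — oldest first]: 101 @ $9 + 314 @ $12 = $4,677
Oct 19, 56 sold [FIFO — oldest first]: 56 @ $12 = $672
Total COGS = $1,638 + $5,735 + $4,677 + $672 = $12,722
Ending inventory: 22 @ $12 = $264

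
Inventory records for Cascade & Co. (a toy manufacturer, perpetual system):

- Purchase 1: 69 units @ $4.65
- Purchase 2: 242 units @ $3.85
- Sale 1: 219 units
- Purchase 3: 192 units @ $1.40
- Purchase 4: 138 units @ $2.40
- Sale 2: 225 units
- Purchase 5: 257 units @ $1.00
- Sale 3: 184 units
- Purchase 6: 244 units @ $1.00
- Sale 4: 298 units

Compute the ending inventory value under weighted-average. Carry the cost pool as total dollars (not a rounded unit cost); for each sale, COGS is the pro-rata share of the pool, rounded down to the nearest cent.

Ending inventory = $280.00

After Purchase 1: 69 on hand, pool $320.85 (≈ $4.6500 each)
After Purchase 2: 311 on hand, pool $1,252.55 (≈ $4.0275 each)
Sale 1, sell 219: 219/311 × $1,252.55 → $882.02
After Purchase 3: 284 on hand, pool $639.33 (≈ $2.2512 each)
After Purchase 4: 422 on hand, pool $970.53 (≈ $2.2998 each)
Sale 2, sell 225: 225/422 × $970.53 → $517.46
After Purchase 5: 454 on hand, pool $710.07 (≈ $1.5640 each)
Sale 3, sell 184: 184/454 × $710.07 → $287.78
After Purchase 6: 514 on hand, pool $666.29 (≈ $1.2963 each)
Sale 4, sell 298: 298/514 × $666.29 → $386.29
Total COGS = $882.02 + $517.46 + $287.78 + $386.29 = $2,073.55
Ending inventory (cost pool remaining) = $280.00
Check: goods available $2,353.55 = COGS $2,073.55 + ending $280.00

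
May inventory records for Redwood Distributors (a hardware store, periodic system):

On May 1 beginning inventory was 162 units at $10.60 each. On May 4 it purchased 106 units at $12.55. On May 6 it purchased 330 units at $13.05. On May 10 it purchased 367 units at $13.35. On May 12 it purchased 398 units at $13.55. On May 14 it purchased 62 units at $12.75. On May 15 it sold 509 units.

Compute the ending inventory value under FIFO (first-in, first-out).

Ending inventory = $12,244.30

May 15, 509 sold [FIFO — oldest first]: 162 @ $10.60 + 106 @ $12.55 + 241 @ $13.05 = $6,192.55
Ending inventory: 89 @ $13.05 + 367 @ $13.35 + 398 @ $13.55 + 62 @ $12.75 = $12,244.30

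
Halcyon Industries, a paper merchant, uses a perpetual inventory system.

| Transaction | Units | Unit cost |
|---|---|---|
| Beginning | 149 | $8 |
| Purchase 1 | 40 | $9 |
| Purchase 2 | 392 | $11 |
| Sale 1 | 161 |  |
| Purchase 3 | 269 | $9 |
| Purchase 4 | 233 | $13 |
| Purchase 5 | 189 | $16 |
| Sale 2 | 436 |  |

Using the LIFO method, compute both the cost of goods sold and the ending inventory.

COGS = $7,950; ending inventory = $6,388

Sale 1 (161) [LIFO — newest first]: 161 @ $11 = $1,771
Sale 2 (436) [LIFO — newest first]: 189 @ $16 + 233 @ $13 + 14 @ $9 = $6,179
Total COGS = $1,771 + $6,179 = $7,950
Ending inventory: 149 @ $8 + 40 @ $9 + 231 @ $11 + 255 @ $9 = $6,388
Check: goods available $14,338 = COGS $7,950 + ending $6,388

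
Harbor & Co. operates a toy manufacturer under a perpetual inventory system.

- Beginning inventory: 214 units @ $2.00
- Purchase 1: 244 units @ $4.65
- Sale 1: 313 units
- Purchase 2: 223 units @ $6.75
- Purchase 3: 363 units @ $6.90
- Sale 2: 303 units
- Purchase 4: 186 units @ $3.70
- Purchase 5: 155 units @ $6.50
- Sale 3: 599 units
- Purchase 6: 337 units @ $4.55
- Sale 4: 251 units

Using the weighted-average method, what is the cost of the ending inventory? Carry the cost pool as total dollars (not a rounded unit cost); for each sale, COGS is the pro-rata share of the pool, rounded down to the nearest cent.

Ending inventory = $1,257.93

After Beginning: 214 on hand, pool $428.00 (≈ $2.0000 each)
After Purchase 1: 458 on hand, pool $1,562.60 (≈ $3.4118 each)
Sale 1, sell 313: 313/458 × $1,562.60 → $1,067.89
After Purchase 2: 368 on hand, pool $1,999.96 (≈ $5.4347 each)
After Purchase 3: 731 on hand, pool $4,504.66 (≈ $6.1623 each)
Sale 2, sell 303: 303/731 × $4,504.66 → $1,867.18
After Purchase 4: 614 on hand, pool $3,325.68 (≈ $5.4164 each)
After Purchase 5: 769 on hand, pool $4,333.18 (≈ $5.6348 each)
Sale 3, sell 599: 599/769 × $4,333.18 → $3,375.25
After Purchase 6: 507 on hand, pool $2,491.28 (≈ $4.9138 each)
Sale 4, sell 251: 251/507 × $2,491.28 → $1,233.35
Total COGS = $1,067.89 + $1,867.18 + $3,375.25 + $1,233.35 = $7,543.67
Ending inventory (cost pool remaining) = $1,257.93
Check: goods available $8,801.60 = COGS $7,543.67 + ending $1,257.93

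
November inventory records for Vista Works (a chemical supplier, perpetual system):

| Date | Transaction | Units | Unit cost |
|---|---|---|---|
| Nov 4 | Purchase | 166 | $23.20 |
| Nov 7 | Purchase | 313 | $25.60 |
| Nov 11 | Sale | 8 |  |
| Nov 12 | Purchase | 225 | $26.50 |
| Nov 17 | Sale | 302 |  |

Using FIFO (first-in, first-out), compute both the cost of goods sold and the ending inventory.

COGS = $7,537.60; ending inventory = $10,288.90

Nov 11, 8 sold [FIFO — oldest first]: 8 @ $23.20 = $185.60
Nov 17, 302 sold [FIFO — oldest first]: 158 @ $23.20 + 144 @ $25.60 = $7,352.00
Total COGS = $185.60 + $7,352.00 = $7,537.60
Ending inventory: 169 @ $25.60 + 225 @ $26.50 = $10,288.90
Check: goods available $17,826.50 = COGS $7,537.60 + ending $10,288.90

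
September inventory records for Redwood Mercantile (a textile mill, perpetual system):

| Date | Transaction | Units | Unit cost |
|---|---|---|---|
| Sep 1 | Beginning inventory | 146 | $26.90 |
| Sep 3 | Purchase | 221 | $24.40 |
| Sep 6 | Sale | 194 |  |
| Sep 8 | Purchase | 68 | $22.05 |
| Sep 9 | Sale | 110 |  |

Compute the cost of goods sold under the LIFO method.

COGS = $7,295.30

Sep 6, 194 sold [LIFO — newest first]: 194 @ $24.40 = $4,733.60
Sep 9, 110 sold [LIFO — newest first]: 68 @ $22.05 + 27 @ $24.40 + 15 @ $26.90 = $2,561.70
Total COGS = $4,733.60 + $2,561.70 = $7,295.30
Ending inventory: 131 @ $26.90 = $3,523.90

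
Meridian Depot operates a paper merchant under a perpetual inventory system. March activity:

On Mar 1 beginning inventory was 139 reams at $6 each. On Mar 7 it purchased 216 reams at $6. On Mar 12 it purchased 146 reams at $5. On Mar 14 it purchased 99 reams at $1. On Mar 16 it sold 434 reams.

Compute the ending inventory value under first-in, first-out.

Ending inventory = $434

Mar 16, 434 sold [FIFO — oldest first]: 139 @ $6 + 216 @ $6 + 79 @ $5 = $2,525
Ending inventory: 67 @ $5 + 99 @ $1 = $434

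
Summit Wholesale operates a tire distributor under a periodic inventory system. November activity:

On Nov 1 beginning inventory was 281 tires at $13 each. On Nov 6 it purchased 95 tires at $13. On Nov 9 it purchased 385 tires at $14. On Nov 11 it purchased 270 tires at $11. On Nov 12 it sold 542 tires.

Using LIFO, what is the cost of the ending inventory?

Nov 12, 542 sold [LIFO — newest first]: 270 @ $11 + 272 @ $14 = $6,778
Ending inventory: 281 @ $13 + 95 @ $13 + 113 @ $14 = $6,470

Ending inventory = $6,470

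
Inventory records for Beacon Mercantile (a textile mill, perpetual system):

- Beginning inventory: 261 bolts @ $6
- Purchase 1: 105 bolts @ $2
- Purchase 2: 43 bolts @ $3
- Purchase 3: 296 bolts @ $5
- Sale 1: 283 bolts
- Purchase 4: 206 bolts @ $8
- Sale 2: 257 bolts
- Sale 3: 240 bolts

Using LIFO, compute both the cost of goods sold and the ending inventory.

COGS = $4,247; ending inventory = $786

Sale 1 (283) [LIFO — newest first]: 283 @ $5 = $1,415
Sale 2 (257) [LIFO — newest first]: 206 @ $8 + 13 @ $5 + 38 @ $3 = $1,827
Sale 3 (240) [LIFO — newest first]: 5 @ $3 + 105 @ $2 + 130 @ $6 = $1,005
Total COGS = $1,415 + $1,827 + $1,005 = $4,247
Ending inventory: 131 @ $6 = $786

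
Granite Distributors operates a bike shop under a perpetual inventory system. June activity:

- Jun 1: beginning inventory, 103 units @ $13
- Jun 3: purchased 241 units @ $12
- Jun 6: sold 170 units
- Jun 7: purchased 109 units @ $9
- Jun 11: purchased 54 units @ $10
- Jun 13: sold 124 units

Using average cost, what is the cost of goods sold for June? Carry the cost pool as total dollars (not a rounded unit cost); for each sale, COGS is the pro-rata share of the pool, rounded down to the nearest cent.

COGS = $3,438.01

After Jun 1: 103 on hand, pool $1,339.00 (≈ $13.0000 each)
After Jun 3: 344 on hand, pool $4,231.00 (≈ $12.2994 each)
Jun 6, sell 170: 170/344 × $4,231.00 → $2,090.90
After Jun 7: 283 on hand, pool $3,121.10 (≈ $11.0286 each)
After Jun 11: 337 on hand, pool $3,661.10 (≈ $10.8638 each)
Jun 13, sell 124: 124/337 × $3,661.10 → $1,347.11
Total COGS = $2,090.90 + $1,347.11 = $3,438.01
Ending inventory (cost pool remaining) = $2,313.99
Check: goods available $5,752.00 = COGS $3,438.01 + ending $2,313.99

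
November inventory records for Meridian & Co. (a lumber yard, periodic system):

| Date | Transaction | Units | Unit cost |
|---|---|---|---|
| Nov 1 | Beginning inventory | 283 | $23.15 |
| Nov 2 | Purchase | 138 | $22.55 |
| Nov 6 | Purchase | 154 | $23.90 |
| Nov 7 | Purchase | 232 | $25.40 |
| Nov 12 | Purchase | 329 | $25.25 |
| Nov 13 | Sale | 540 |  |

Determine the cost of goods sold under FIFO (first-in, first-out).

COGS = $12,507.45

Nov 13, 540 sold [FIFO — oldest first]: 283 @ $23.15 + 138 @ $22.55 + 119 @ $23.90 = $12,507.45
Ending inventory: 35 @ $23.90 + 232 @ $25.40 + 329 @ $25.25 = $15,036.55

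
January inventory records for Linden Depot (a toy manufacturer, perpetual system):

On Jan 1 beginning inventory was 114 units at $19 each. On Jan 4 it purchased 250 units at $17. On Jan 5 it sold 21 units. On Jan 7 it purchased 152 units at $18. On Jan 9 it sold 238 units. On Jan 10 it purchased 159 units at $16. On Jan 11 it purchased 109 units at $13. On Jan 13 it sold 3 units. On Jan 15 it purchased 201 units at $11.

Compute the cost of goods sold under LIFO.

COGS = $4,594

Jan 5, 21 sold [LIFO — newest first]: 21 @ $17 = $357
Jan 9, 238 sold [LIFO — newest first]: 152 @ $18 + 86 @ $17 = $4,198
Jan 13, 3 sold [LIFO — newest first]: 3 @ $13 = $39
Total COGS = $357 + $4,198 + $39 = $4,594
Ending inventory: 114 @ $19 + 143 @ $17 + 159 @ $16 + 106 @ $13 + 201 @ $11 = $10,730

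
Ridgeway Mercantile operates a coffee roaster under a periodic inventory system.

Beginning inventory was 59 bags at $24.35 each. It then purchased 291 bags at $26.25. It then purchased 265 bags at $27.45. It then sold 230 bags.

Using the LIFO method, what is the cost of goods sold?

Sale 1 (230) [LIFO — newest first]: 230 @ $27.45 = $6,313.50
Ending inventory: 59 @ $24.35 + 291 @ $26.25 + 35 @ $27.45 = $10,036.15

COGS = $6,313.50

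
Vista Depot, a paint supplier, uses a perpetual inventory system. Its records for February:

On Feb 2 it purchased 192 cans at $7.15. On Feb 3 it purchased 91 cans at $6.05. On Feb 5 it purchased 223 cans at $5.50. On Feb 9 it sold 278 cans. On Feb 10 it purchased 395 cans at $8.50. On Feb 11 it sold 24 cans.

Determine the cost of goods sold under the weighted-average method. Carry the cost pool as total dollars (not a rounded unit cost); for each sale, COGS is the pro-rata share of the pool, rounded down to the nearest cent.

COGS = $1,914.56

After Feb 2: 192 on hand, pool $1,372.80 (≈ $7.1500 each)
After Feb 3: 283 on hand, pool $1,923.35 (≈ $6.7963 each)
After Feb 5: 506 on hand, pool $3,149.85 (≈ $6.2250 each)
Feb 9, sell 278: 278/506 × $3,149.85 → $1,730.55
After Feb 10: 623 on hand, pool $4,776.80 (≈ $7.6674 each)
Feb 11, sell 24: 24/623 × $4,776.80 → $184.01
Total COGS = $1,730.55 + $184.01 = $1,914.56
Ending inventory (cost pool remaining) = $4,592.79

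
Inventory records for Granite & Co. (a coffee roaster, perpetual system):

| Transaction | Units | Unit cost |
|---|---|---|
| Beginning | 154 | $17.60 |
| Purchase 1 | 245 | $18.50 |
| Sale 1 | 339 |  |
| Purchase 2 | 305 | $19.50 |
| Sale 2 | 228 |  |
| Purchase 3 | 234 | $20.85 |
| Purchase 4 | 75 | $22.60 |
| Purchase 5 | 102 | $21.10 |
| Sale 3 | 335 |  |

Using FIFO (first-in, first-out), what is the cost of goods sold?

COGS = $17,318.70

Sale 1 (339) [FIFO — oldest first]: 154 @ $17.60 + 185 @ $18.50 = $6,132.90
Sale 2 (228) [FIFO — oldest first]: 60 @ $18.50 + 168 @ $19.50 = $4,386.00
Sale 3 (335) [FIFO — oldest first]: 137 @ $19.50 + 198 @ $20.85 = $6,799.80
Total COGS = $6,132.90 + $4,386.00 + $6,799.80 = $17,318.70
Ending inventory: 36 @ $20.85 + 75 @ $22.60 + 102 @ $21.10 = $4,597.80
Check: goods available $21,916.50 = COGS $17,318.70 + ending $4,597.80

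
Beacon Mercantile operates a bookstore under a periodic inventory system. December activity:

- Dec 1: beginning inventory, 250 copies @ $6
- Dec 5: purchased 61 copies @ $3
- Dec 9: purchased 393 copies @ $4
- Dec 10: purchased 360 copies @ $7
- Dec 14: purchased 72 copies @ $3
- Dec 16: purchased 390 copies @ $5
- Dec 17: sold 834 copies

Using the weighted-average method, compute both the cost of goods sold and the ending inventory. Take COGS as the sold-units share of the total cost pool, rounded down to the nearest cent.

Dec 17, sell 834: 834/1526 × $7,941.00 → $4,339.96
Ending inventory (cost pool remaining) = $3,601.04
Check: goods available $7,941.00 = COGS $4,339.96 + ending $3,601.04

COGS = $4,339.96; ending inventory = $3,601.04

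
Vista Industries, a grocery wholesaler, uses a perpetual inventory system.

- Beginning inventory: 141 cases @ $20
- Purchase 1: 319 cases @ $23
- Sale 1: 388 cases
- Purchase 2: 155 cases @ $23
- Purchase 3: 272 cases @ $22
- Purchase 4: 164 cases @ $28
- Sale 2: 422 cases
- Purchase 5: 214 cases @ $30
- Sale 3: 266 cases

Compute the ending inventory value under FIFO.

Sale 1 (388) [FIFO — oldest first]: 141 @ $20 + 247 @ $23 = $8,501
Sale 2 (422) [FIFO — oldest first]: 72 @ $23 + 155 @ $23 + 195 @ $22 = $9,511
Sale 3 (266) [FIFO — oldest first]: 77 @ $22 + 164 @ $28 + 25 @ $30 = $7,036
Total COGS = $8,501 + $9,511 + $7,036 = $25,048
Ending inventory: 189 @ $30 = $5,670
Check: goods available $30,718 = COGS $25,048 + ending $5,670

Ending inventory = $5,670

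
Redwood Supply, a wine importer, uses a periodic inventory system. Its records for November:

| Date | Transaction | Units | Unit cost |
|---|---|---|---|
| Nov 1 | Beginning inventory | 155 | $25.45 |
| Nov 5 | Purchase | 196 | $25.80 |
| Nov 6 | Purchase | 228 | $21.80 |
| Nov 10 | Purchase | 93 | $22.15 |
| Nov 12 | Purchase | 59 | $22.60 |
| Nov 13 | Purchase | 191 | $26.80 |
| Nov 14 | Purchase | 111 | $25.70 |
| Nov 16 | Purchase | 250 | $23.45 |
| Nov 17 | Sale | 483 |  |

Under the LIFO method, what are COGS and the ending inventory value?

COGS = $11,984.80; ending inventory = $19,214.50

Nov 17, 483 sold [LIFO — newest first]: 250 @ $23.45 + 111 @ $25.70 + 122 @ $26.80 = $11,984.80
Ending inventory: 155 @ $25.45 + 196 @ $25.80 + 228 @ $21.80 + 93 @ $22.15 + 59 @ $22.60 + 69 @ $26.80 = $19,214.50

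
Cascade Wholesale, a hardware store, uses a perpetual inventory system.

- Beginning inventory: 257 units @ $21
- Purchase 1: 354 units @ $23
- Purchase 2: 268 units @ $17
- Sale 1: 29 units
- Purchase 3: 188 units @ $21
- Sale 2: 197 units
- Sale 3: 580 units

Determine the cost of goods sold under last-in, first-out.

Sale 1 (29) [LIFO — newest first]: 29 @ $17 = $493
Sale 2 (197) [LIFO — newest first]: 188 @ $21 + 9 @ $17 = $4,101
Sale 3 (580) [LIFO — newest first]: 230 @ $17 + 350 @ $23 = $11,960
Total COGS = $493 + $4,101 + $11,960 = $16,554
Ending inventory: 257 @ $21 + 4 @ $23 = $5,489

COGS = $16,554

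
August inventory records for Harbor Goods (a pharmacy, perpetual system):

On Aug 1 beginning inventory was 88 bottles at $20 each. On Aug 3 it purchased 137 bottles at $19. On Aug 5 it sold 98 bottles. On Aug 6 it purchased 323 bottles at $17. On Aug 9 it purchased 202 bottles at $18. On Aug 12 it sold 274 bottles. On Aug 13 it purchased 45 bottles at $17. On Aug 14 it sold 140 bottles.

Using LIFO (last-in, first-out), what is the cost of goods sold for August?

Aug 5, 98 sold [LIFO — newest first]: 98 @ $19 = $1,862
Aug 12, 274 sold [LIFO — newest first]: 202 @ $18 + 72 @ $17 = $4,860
Aug 14, 140 sold [LIFO — newest first]: 45 @ $17 + 95 @ $17 = $2,380
Total COGS = $1,862 + $4,860 + $2,380 = $9,102
Ending inventory: 88 @ $20 + 39 @ $19 + 156 @ $17 = $5,153

COGS = $9,102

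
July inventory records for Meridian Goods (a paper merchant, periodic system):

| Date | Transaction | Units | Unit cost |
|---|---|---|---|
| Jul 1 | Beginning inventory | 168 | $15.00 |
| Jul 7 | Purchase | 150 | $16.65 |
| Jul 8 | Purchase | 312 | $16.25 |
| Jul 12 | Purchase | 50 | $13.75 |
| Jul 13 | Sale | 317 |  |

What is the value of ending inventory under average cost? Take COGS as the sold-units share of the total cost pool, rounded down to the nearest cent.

Ending inventory = $5,751.95

Jul 13, sell 317: 317/680 × $10,775.00 → $5,023.05
Ending inventory (cost pool remaining) = $5,751.95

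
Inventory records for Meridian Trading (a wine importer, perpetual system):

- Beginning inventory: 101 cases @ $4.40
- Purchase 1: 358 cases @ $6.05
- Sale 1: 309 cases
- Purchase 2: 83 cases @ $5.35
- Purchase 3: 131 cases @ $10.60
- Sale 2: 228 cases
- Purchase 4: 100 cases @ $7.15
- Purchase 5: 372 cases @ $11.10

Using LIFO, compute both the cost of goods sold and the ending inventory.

COGS = $3,786.80; ending inventory = $5,500.35

Sale 1 (309) [LIFO — newest first]: 309 @ $6.05 = $1,869.45
Sale 2 (228) [LIFO — newest first]: 131 @ $10.60 + 83 @ $5.35 + 14 @ $6.05 = $1,917.35
Total COGS = $1,869.45 + $1,917.35 = $3,786.80
Ending inventory: 101 @ $4.40 + 35 @ $6.05 + 100 @ $7.15 + 372 @ $11.10 = $5,500.35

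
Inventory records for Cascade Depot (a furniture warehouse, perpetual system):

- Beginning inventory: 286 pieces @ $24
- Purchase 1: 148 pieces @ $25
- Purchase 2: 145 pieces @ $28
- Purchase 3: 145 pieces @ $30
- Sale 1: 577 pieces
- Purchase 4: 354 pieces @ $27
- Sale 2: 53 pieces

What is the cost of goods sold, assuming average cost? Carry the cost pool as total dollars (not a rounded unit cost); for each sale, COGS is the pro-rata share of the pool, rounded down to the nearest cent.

After Beginning: 286 on hand, pool $6,864.00 (≈ $24.0000 each)
After Purchase 1: 434 on hand, pool $10,564.00 (≈ $24.3410 each)
After Purchase 2: 579 on hand, pool $14,624.00 (≈ $25.2573 each)
After Purchase 3: 724 on hand, pool $18,974.00 (≈ $26.2072 each)
Sale 1, sell 577: 577/724 × $18,974.00 → $15,121.54
After Purchase 4: 501 on hand, pool $13,410.46 (≈ $26.7674 each)
Sale 2, sell 53: 53/501 × $13,410.46 → $1,418.67
Total COGS = $15,121.54 + $1,418.67 = $16,540.21
Ending inventory (cost pool remaining) = $11,991.79

COGS = $16,540.21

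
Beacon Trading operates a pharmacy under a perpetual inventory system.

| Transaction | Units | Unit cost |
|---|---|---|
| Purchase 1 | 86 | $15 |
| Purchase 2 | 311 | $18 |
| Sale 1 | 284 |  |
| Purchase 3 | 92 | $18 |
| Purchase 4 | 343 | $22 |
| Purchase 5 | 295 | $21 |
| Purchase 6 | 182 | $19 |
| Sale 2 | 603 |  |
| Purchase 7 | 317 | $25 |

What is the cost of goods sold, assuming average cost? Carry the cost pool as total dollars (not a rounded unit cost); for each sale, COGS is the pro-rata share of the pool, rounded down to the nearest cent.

After Purchase 1: 86 on hand, pool $1,290.00 (≈ $15.0000 each)
After Purchase 2: 397 on hand, pool $6,888.00 (≈ $17.3501 each)
Sale 1, sell 284: 284/397 × $6,888.00 → $4,927.43
After Purchase 3: 205 on hand, pool $3,616.57 (≈ $17.6418 each)
After Purchase 4: 548 on hand, pool $11,162.57 (≈ $20.3697 each)
After Purchase 5: 843 on hand, pool $17,357.57 (≈ $20.5902 each)
After Purchase 6: 1025 on hand, pool $20,815.57 (≈ $20.3079 each)
Sale 2, sell 603: 603/1025 × $20,815.57 → $12,245.64
After Purchase 7: 739 on hand, pool $16,494.93 (≈ $22.3206 each)
Total COGS = $4,927.43 + $12,245.64 = $17,173.07
Ending inventory (cost pool remaining) = $16,494.93

COGS = $17,173.07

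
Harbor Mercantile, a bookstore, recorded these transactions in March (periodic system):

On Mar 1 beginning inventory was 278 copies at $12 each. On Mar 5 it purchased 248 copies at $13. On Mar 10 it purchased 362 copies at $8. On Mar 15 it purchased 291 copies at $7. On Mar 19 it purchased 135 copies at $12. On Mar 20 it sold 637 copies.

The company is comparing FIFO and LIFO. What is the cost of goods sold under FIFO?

FIFO COGS: 278 @ $12 + 248 @ $13 + 111 @ $8 = $7,448
LIFO COGS: 135 @ $12 + 291 @ $7 + 211 @ $8 = $5,345

COGS = $7,448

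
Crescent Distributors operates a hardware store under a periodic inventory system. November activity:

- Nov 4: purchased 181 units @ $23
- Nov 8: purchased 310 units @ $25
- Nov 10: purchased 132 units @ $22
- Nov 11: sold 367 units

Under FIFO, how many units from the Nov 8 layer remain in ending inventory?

124

Nov 11, 367 sold [FIFO — oldest first]: 181 @ $23 + 186 @ $25 = $8,813
Ending inventory: 124 @ $25 + 132 @ $22 = $6,004
Check: goods available $14,817 = COGS $8,813 + ending $6,004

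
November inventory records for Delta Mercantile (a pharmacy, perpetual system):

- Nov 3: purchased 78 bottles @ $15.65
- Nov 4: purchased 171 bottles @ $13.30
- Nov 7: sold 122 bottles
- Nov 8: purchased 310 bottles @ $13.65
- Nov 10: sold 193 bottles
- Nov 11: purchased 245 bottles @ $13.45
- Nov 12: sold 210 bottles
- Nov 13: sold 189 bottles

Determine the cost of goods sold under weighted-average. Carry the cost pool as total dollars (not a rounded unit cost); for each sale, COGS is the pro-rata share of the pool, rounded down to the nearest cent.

After Nov 3: 78 on hand, pool $1,220.70 (≈ $15.6500 each)
After Nov 4: 249 on hand, pool $3,495.00 (≈ $14.0361 each)
Nov 7, sell 122: 122/249 × $3,495.00 → $1,712.40
After Nov 8: 437 on hand, pool $6,014.10 (≈ $13.7622 each)
Nov 10, sell 193: 193/437 × $6,014.10 → $2,656.11
After Nov 11: 489 on hand, pool $6,653.24 (≈ $13.6058 each)
Nov 12, sell 210: 210/489 × $6,653.24 → $2,857.21
Nov 13, sell 189: 189/279 × $3,796.03 → $2,571.50
Total COGS = $1,712.40 + $2,656.11 + $2,857.21 + $2,571.50 = $9,797.22
Ending inventory (cost pool remaining) = $1,224.53

COGS = $9,797.22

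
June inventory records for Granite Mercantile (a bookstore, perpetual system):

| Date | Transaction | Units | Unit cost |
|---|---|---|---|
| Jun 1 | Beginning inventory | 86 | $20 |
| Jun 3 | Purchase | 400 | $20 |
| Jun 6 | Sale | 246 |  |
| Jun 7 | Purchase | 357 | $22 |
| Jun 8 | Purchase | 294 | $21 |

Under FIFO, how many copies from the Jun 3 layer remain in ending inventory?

240

Jun 6, 246 sold [FIFO — oldest first]: 86 @ $20 + 160 @ $20 = $4,920
Ending inventory: 240 @ $20 + 357 @ $22 + 294 @ $21 = $18,828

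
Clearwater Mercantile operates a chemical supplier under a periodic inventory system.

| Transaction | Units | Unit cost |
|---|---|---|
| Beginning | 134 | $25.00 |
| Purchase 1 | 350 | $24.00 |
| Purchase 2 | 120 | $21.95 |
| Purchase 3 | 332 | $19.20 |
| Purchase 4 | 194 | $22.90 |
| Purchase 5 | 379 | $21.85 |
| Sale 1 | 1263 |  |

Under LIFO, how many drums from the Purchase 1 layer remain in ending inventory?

Sale 1 (1263) [LIFO — newest first]: 379 @ $21.85 + 194 @ $22.90 + 332 @ $19.20 + 120 @ $21.95 + 238 @ $24.00 = $27,444.15
Ending inventory: 134 @ $25.00 + 112 @ $24.00 = $6,038.00

112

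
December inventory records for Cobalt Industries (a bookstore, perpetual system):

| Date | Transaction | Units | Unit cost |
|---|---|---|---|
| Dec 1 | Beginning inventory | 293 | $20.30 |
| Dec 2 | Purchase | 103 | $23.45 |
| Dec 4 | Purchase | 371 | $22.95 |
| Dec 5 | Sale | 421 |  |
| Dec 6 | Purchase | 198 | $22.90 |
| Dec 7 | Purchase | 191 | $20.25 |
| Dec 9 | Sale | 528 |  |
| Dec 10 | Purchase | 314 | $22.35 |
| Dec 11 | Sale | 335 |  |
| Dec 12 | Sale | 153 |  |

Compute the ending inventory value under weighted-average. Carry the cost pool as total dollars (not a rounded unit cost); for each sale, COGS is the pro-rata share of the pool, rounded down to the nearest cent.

After Dec 1: 293 on hand, pool $5,947.90 (≈ $20.3000 each)
After Dec 2: 396 on hand, pool $8,363.25 (≈ $21.1193 each)
After Dec 4: 767 on hand, pool $16,877.70 (≈ $22.0048 each)
Dec 5, sell 421: 421/767 × $16,877.70 → $9,264.03
After Dec 6: 544 on hand, pool $12,147.87 (≈ $22.3306 each)
After Dec 7: 735 on hand, pool $16,015.62 (≈ $21.7900 each)
Dec 9, sell 528: 528/735 × $16,015.62 → $11,505.09
After Dec 10: 521 on hand, pool $11,528.43 (≈ $22.1275 each)
Dec 11, sell 335: 335/521 × $11,528.43 → $7,412.71
Dec 12, sell 153: 153/186 × $4,115.72 → $3,385.51
Total COGS = $9,264.03 + $11,505.09 + $7,412.71 + $3,385.51 = $31,567.34
Ending inventory (cost pool remaining) = $730.21

Ending inventory = $730.21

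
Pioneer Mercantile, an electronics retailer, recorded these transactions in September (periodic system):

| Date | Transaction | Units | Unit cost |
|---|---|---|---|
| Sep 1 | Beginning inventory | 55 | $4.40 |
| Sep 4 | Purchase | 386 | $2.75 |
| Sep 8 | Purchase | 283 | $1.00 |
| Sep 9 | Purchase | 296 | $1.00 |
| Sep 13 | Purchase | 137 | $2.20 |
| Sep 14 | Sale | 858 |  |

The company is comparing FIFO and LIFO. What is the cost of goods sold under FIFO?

FIFO COGS: 55 @ $4.40 + 386 @ $2.75 + 283 @ $1.00 + 134 @ $1.00 = $1,720.50
LIFO COGS: 137 @ $2.20 + 296 @ $1.00 + 283 @ $1.00 + 142 @ $2.75 = $1,270.90

COGS = $1,720.50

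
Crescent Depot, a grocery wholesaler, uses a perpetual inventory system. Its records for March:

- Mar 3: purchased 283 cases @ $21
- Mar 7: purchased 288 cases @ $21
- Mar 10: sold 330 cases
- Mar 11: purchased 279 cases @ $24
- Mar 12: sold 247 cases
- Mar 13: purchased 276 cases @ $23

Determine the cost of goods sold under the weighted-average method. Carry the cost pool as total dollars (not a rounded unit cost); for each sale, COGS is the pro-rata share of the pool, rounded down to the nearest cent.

After Mar 3: 283 on hand, pool $5,943.00 (≈ $21.0000 each)
After Mar 7: 571 on hand, pool $11,991.00 (≈ $21.0000 each)
Mar 10, sell 330: 330/571 × $11,991.00 → $6,930.00
After Mar 11: 520 on hand, pool $11,757.00 (≈ $22.6096 each)
Mar 12, sell 247: 247/520 × $11,757.00 → $5,584.57
After Mar 13: 549 on hand, pool $12,520.43 (≈ $22.8059 each)
Total COGS = $6,930.00 + $5,584.57 = $12,514.57
Ending inventory (cost pool remaining) = $12,520.43

COGS = $12,514.57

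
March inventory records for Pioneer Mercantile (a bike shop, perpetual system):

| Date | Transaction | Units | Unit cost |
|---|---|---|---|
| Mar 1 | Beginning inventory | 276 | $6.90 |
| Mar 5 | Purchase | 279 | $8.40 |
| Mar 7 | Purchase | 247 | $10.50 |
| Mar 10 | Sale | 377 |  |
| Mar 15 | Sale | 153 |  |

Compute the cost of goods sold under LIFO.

COGS = $4,964.70

Mar 10, 377 sold [LIFO — newest first]: 247 @ $10.50 + 130 @ $8.40 = $3,685.50
Mar 15, 153 sold [LIFO — newest first]: 149 @ $8.40 + 4 @ $6.90 = $1,279.20
Total COGS = $3,685.50 + $1,279.20 = $4,964.70
Ending inventory: 272 @ $6.90 = $1,876.80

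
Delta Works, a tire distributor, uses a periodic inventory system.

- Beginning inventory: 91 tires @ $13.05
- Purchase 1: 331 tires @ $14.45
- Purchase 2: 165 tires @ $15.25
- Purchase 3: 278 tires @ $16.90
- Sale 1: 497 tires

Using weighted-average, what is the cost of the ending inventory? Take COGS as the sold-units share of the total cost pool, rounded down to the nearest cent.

Sale 1, sell 497: 497/865 × $13,184.95 → $7,575.63
Ending inventory (cost pool remaining) = $5,609.32

Ending inventory = $5,609.32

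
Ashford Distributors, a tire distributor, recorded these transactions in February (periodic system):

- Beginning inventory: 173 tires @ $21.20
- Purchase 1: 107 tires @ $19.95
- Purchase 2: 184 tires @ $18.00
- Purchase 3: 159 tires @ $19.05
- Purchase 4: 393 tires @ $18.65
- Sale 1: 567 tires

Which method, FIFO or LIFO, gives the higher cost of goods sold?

FIFO

FIFO COGS: 173 @ $21.20 + 107 @ $19.95 + 184 @ $18.00 + 103 @ $19.05 = $11,076.40
LIFO COGS: 393 @ $18.65 + 159 @ $19.05 + 15 @ $18.00 = $10,628.40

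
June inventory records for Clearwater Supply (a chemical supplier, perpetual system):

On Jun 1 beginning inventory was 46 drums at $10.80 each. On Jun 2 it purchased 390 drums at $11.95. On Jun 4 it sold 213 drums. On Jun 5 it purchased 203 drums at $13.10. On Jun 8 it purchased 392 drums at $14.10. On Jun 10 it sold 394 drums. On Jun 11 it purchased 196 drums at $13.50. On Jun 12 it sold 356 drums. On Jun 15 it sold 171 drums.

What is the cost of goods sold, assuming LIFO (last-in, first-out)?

COGS = $14,931.35

Jun 4, 213 sold [LIFO — newest first]: 213 @ $11.95 = $2,545.35
Jun 10, 394 sold [LIFO — newest first]: 392 @ $14.10 + 2 @ $13.10 = $5,553.40
Jun 12, 356 sold [LIFO — newest first]: 196 @ $13.50 + 160 @ $13.10 = $4,742.00
Jun 15, 171 sold [LIFO — newest first]: 41 @ $13.10 + 130 @ $11.95 = $2,090.60
Total COGS = $2,545.35 + $5,553.40 + $4,742.00 + $2,090.60 = $14,931.35
Ending inventory: 46 @ $10.80 + 47 @ $11.95 = $1,058.45
Check: goods available $15,989.80 = COGS $14,931.35 + ending $1,058.45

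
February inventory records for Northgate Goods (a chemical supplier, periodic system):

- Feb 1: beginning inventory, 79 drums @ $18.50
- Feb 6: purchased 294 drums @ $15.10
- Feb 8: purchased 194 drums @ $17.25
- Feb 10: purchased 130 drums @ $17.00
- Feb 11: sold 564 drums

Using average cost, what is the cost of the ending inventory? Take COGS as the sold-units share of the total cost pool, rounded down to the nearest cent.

Feb 11, sell 564: 564/697 × $11,457.40 → $9,271.12
Ending inventory (cost pool remaining) = $2,186.28
Check: goods available $11,457.40 = COGS $9,271.12 + ending $2,186.28

Ending inventory = $2,186.28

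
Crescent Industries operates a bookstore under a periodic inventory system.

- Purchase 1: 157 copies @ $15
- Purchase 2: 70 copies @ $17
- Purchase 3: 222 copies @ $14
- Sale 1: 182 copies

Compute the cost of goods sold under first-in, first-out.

COGS = $2,780

Sale 1 (182) [FIFO — oldest first]: 157 @ $15 + 25 @ $17 = $2,780
Ending inventory: 45 @ $17 + 222 @ $14 = $3,873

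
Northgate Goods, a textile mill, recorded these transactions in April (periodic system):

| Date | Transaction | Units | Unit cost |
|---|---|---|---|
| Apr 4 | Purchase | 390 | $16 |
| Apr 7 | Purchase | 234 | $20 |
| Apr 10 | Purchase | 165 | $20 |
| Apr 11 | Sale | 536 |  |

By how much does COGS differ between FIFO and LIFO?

FIFO COGS: 390 @ $16 + 146 @ $20 = $9,160
LIFO COGS: 165 @ $20 + 234 @ $20 + 137 @ $16 = $10,172
Difference = |$9,160 − $10,172| = $1,012

$1,012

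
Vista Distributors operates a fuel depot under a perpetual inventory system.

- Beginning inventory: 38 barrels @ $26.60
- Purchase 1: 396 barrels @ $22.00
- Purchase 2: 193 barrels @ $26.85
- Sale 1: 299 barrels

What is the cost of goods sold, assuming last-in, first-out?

Sale 1 (299) [LIFO — newest first]: 193 @ $26.85 + 106 @ $22.00 = $7,514.05
Ending inventory: 38 @ $26.60 + 290 @ $22.00 = $7,390.80
Check: goods available $14,904.85 = COGS $7,514.05 + ending $7,390.80

COGS = $7,514.05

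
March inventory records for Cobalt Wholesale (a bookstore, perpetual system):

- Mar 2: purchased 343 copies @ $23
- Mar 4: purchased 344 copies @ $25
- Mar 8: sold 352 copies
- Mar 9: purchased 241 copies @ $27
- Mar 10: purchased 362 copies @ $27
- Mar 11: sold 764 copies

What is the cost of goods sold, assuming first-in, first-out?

COGS = $28,072

Mar 8, 352 sold [FIFO — oldest first]: 343 @ $23 + 9 @ $25 = $8,114
Mar 11, 764 sold [FIFO — oldest first]: 335 @ $25 + 241 @ $27 + 188 @ $27 = $19,958
Total COGS = $8,114 + $19,958 = $28,072
Ending inventory: 174 @ $27 = $4,698
Check: goods available $32,770 = COGS $28,072 + ending $4,698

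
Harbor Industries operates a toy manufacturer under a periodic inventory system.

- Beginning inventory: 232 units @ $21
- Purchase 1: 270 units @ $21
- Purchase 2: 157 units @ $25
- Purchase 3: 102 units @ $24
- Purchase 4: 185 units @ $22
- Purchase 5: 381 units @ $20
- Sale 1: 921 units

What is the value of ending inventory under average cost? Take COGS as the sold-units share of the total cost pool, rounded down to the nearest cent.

Sale 1, sell 921: 921/1327 × $28,605.00 → $19,853.20
Ending inventory (cost pool remaining) = $8,751.80
Check: goods available $28,605.00 = COGS $19,853.20 + ending $8,751.80

Ending inventory = $8,751.80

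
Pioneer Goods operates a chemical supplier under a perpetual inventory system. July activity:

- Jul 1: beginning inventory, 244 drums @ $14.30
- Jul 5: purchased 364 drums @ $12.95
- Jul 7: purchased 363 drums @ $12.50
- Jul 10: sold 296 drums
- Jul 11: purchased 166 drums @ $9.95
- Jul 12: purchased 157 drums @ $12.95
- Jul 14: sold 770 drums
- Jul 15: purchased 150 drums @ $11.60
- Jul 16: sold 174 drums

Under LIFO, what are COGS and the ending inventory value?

COGS = $15,248.15; ending inventory = $2,917.20

Jul 10, 296 sold [LIFO — newest first]: 296 @ $12.50 = $3,700.00
Jul 14, 770 sold [LIFO — newest first]: 157 @ $12.95 + 166 @ $9.95 + 67 @ $12.50 + 364 @ $12.95 + 16 @ $14.30 = $9,464.95
Jul 16, 174 sold [LIFO — newest first]: 150 @ $11.60 + 24 @ $14.30 = $2,083.20
Total COGS = $3,700.00 + $9,464.95 + $2,083.20 = $15,248.15
Ending inventory: 204 @ $14.30 = $2,917.20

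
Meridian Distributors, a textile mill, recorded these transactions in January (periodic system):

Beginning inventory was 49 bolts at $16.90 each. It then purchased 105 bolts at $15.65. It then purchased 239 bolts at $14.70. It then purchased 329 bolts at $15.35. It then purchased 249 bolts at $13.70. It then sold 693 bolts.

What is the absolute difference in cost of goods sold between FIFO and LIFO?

FIFO COGS: 49 @ $16.90 + 105 @ $15.65 + 239 @ $14.70 + 300 @ $15.35 = $10,589.65
LIFO COGS: 249 @ $13.70 + 329 @ $15.35 + 115 @ $14.70 = $10,151.95
Difference = |$10,589.65 − $10,151.95| = $437.70

$437.70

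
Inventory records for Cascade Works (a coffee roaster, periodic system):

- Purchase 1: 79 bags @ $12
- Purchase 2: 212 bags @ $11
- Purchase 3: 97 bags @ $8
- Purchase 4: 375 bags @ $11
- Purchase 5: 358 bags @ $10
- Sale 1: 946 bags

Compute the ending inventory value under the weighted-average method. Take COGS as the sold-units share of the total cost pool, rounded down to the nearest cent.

Sale 1, sell 946: 946/1121 × $11,761.00 → $9,924.98
Ending inventory (cost pool remaining) = $1,836.02
Check: goods available $11,761.00 = COGS $9,924.98 + ending $1,836.02

Ending inventory = $1,836.02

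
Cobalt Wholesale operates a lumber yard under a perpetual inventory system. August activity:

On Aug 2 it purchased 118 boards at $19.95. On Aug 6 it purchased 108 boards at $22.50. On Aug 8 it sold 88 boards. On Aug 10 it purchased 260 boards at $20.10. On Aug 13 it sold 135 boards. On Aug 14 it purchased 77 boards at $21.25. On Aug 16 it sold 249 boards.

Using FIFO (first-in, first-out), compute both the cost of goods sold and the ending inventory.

Aug 8, 88 sold [FIFO — oldest first]: 88 @ $19.95 = $1,755.60
Aug 13, 135 sold [FIFO — oldest first]: 30 @ $19.95 + 105 @ $22.50 = $2,961.00
Aug 16, 249 sold [FIFO — oldest first]: 3 @ $22.50 + 246 @ $20.10 = $5,012.10
Total COGS = $1,755.60 + $2,961.00 + $5,012.10 = $9,728.70
Ending inventory: 14 @ $20.10 + 77 @ $21.25 = $1,917.65
Check: goods available $11,646.35 = COGS $9,728.70 + ending $1,917.65

COGS = $9,728.70; ending inventory = $1,917.65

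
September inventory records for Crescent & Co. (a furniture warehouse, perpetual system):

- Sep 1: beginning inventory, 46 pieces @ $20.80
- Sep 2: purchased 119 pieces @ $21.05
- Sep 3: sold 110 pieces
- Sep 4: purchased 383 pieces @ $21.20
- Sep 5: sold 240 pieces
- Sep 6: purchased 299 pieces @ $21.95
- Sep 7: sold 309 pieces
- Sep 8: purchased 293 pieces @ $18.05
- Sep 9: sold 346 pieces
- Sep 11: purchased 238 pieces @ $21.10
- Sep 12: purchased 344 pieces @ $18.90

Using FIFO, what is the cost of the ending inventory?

Ending inventory = $13,960.15

Sep 3, 110 sold [FIFO — oldest first]: 46 @ $20.80 + 64 @ $21.05 = $2,304.00
Sep 5, 240 sold [FIFO — oldest first]: 55 @ $21.05 + 185 @ $21.20 = $5,079.75
Sep 7, 309 sold [FIFO — oldest first]: 198 @ $21.20 + 111 @ $21.95 = $6,634.05
Sep 9, 346 sold [FIFO — oldest first]: 188 @ $21.95 + 158 @ $18.05 = $6,978.50
Total COGS = $2,304.00 + $5,079.75 + $6,634.05 + $6,978.50 = $20,996.30
Ending inventory: 135 @ $18.05 + 238 @ $21.10 + 344 @ $18.90 = $13,960.15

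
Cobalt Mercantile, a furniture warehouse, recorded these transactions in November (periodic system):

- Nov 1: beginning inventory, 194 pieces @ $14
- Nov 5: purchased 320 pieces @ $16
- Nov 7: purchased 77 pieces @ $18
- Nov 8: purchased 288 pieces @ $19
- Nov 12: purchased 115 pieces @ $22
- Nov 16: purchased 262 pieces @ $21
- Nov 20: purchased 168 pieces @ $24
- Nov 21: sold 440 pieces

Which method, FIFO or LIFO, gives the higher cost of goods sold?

FIFO COGS: 194 @ $14 + 246 @ $16 = $6,652
LIFO COGS: 168 @ $24 + 262 @ $21 + 10 @ $22 = $9,754

LIFO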